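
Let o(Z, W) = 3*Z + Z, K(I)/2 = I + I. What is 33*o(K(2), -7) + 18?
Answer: 1074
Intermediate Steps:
K(I) = 4*I (K(I) = 2*(I + I) = 2*(2*I) = 4*I)
o(Z, W) = 4*Z
33*o(K(2), -7) + 18 = 33*(4*(4*2)) + 18 = 33*(4*8) + 18 = 33*32 + 18 = 1056 + 18 = 1074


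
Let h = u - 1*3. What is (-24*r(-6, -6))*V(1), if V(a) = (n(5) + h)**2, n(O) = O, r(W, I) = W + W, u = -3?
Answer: 288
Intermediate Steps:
r(W, I) = 2*W
h = -6 (h = -3 - 1*3 = -3 - 3 = -6)
V(a) = 1 (V(a) = (5 - 6)**2 = (-1)**2 = 1)
(-24*r(-6, -6))*V(1) = -48*(-6)*1 = -24*(-12)*1 = 288*1 = 288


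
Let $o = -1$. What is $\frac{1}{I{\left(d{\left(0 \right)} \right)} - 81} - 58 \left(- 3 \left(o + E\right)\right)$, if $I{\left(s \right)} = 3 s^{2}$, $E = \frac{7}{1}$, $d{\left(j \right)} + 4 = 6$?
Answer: $\frac{72035}{69} \approx 1044.0$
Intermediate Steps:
$d{\left(j \right)} = 2$ ($d{\left(j \right)} = -4 + 6 = 2$)
$E = 7$ ($E = 7 \cdot 1 = 7$)
$\frac{1}{I{\left(d{\left(0 \right)} \right)} - 81} - 58 \left(- 3 \left(o + E\right)\right) = \frac{1}{3 \cdot 2^{2} - 81} - 58 \left(- 3 \left(-1 + 7\right)\right) = \frac{1}{3 \cdot 4 - 81} - 58 \left(\left(-3\right) 6\right) = \frac{1}{12 - 81} - -1044 = \frac{1}{-69} + 1044 = - \frac{1}{69} + 1044 = \frac{72035}{69}$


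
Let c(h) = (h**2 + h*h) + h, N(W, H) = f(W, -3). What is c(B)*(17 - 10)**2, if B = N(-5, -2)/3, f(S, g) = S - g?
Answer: 98/9 ≈ 10.889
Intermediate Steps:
N(W, H) = 3 + W (N(W, H) = W - 1*(-3) = W + 3 = 3 + W)
B = -2/3 (B = (3 - 5)/3 = -2*1/3 = -2/3 ≈ -0.66667)
c(h) = h + 2*h**2 (c(h) = (h**2 + h**2) + h = 2*h**2 + h = h + 2*h**2)
c(B)*(17 - 10)**2 = (-2*(1 + 2*(-2/3))/3)*(17 - 10)**2 = -2*(1 - 4/3)/3*7**2 = -2/3*(-1/3)*49 = (2/9)*49 = 98/9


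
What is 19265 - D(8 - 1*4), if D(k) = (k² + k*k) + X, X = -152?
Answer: 19385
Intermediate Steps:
D(k) = -152 + 2*k² (D(k) = (k² + k*k) - 152 = (k² + k²) - 152 = 2*k² - 152 = -152 + 2*k²)
19265 - D(8 - 1*4) = 19265 - (-152 + 2*(8 - 1*4)²) = 19265 - (-152 + 2*(8 - 4)²) = 19265 - (-152 + 2*4²) = 19265 - (-152 + 2*16) = 19265 - (-152 + 32) = 19265 - 1*(-120) = 19265 + 120 = 19385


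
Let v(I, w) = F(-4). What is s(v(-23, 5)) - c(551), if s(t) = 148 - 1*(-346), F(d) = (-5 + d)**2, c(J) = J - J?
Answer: 494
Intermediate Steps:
c(J) = 0
v(I, w) = 81 (v(I, w) = (-5 - 4)**2 = (-9)**2 = 81)
s(t) = 494 (s(t) = 148 + 346 = 494)
s(v(-23, 5)) - c(551) = 494 - 1*0 = 494 + 0 = 494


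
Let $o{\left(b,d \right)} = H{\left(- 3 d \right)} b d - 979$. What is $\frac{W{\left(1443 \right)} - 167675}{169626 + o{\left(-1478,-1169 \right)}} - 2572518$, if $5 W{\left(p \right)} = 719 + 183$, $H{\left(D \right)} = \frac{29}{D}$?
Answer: $- \frac{7059030492189}{2744015} \approx -2.5725 \cdot 10^{6}$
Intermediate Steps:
$W{\left(p \right)} = \frac{902}{5}$ ($W{\left(p \right)} = \frac{719 + 183}{5} = \frac{1}{5} \cdot 902 = \frac{902}{5}$)
$o{\left(b,d \right)} = -979 - \frac{29 b}{3}$ ($o{\left(b,d \right)} = \frac{29}{\left(-3\right) d} b d - 979 = 29 \left(- \frac{1}{3 d}\right) b d - 979 = - \frac{29}{3 d} b d - 979 = - \frac{29 b}{3 d} d - 979 = - \frac{29 b}{3} - 979 = -979 - \frac{29 b}{3}$)
$\frac{W{\left(1443 \right)} - 167675}{169626 + o{\left(-1478,-1169 \right)}} - 2572518 = \frac{\frac{902}{5} - 167675}{169626 - - \frac{39925}{3}} - 2572518 = - \frac{837473}{5 \left(169626 + \left(-979 + \frac{42862}{3}\right)\right)} - 2572518 = - \frac{837473}{5 \left(169626 + \frac{39925}{3}\right)} - 2572518 = - \frac{837473}{5 \cdot \frac{548803}{3}} - 2572518 = \left(- \frac{837473}{5}\right) \frac{3}{548803} - 2572518 = - \frac{2512419}{2744015} - 2572518 = - \frac{7059030492189}{2744015}$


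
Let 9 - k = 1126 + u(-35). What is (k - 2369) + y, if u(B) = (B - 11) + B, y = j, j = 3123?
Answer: -282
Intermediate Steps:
y = 3123
u(B) = -11 + 2*B (u(B) = (-11 + B) + B = -11 + 2*B)
k = -1036 (k = 9 - (1126 + (-11 + 2*(-35))) = 9 - (1126 + (-11 - 70)) = 9 - (1126 - 81) = 9 - 1*1045 = 9 - 1045 = -1036)
(k - 2369) + y = (-1036 - 2369) + 3123 = -3405 + 3123 = -282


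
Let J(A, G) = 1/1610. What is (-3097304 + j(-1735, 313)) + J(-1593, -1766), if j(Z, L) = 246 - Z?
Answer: -4983470029/1610 ≈ -3.0953e+6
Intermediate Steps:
J(A, G) = 1/1610
(-3097304 + j(-1735, 313)) + J(-1593, -1766) = (-3097304 + (246 - 1*(-1735))) + 1/1610 = (-3097304 + (246 + 1735)) + 1/1610 = (-3097304 + 1981) + 1/1610 = -3095323 + 1/1610 = -4983470029/1610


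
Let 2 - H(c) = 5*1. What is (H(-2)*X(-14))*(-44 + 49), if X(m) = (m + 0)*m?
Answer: -2940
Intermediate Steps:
H(c) = -3 (H(c) = 2 - 5 = -3)
X(m) = m² (X(m) = m*m = m²)
(H(-2)*X(-14))*(-44 + 49) = (-3*(-14)²)*(-44 + 49) = -3*196*5 = -588*5 = -2940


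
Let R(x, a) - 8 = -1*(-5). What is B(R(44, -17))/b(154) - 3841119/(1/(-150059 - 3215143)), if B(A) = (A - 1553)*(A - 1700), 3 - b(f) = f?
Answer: 1951847339898758/151 ≈ 1.2926e+13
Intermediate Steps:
b(f) = 3 - f
R(x, a) = 13 (R(x, a) = 8 - 1*(-5) = 8 + 5 = 13)
B(A) = (-1700 + A)*(-1553 + A) (B(A) = (-1553 + A)*(-1700 + A) = (-1700 + A)*(-1553 + A))
B(R(44, -17))/b(154) - 3841119/(1/(-150059 - 3215143)) = (2640100 + 13**2 - 3253*13)/(3 - 1*154) - 3841119/(1/(-150059 - 3215143)) = (2640100 + 169 - 42289)/(3 - 154) - 3841119/(1/(-3365202)) = 2597980/(-151) - 3841119/(-1/3365202) = 2597980*(-1/151) - 3841119*(-3365202) = -2597980/151 + 12926141341038 = 1951847339898758/151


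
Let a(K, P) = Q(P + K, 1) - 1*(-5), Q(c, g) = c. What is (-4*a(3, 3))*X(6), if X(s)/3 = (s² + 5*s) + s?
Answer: -9504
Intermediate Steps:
X(s) = 3*s² + 18*s (X(s) = 3*((s² + 5*s) + s) = 3*(s² + 6*s) = 3*s² + 18*s)
a(K, P) = 5 + K + P (a(K, P) = (P + K) - 1*(-5) = (K + P) + 5 = 5 + K + P)
(-4*a(3, 3))*X(6) = (-4*(5 + 3 + 3))*(3*6*(6 + 6)) = (-4*11)*(3*6*12) = -44*216 = -9504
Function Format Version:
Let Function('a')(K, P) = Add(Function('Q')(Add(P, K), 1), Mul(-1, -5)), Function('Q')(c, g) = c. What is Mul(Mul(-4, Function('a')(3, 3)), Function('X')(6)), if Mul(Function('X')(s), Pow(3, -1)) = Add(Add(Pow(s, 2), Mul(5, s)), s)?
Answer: -9504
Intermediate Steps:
Function('X')(s) = Add(Mul(3, Pow(s, 2)), Mul(18, s)) (Function('X')(s) = Mul(3, Add(Add(Pow(s, 2), Mul(5, s)), s)) = Mul(3, Add(Pow(s, 2), Mul(6, s))) = Add(Mul(3, Pow(s, 2)), Mul(18, s)))
Function('a')(K, P) = Add(5, K, P) (Function('a')(K, P) = Add(Add(P, K), Mul(-1, -5)) = Add(Add(K, P), 5) = Add(5, K, P))
Mul(Mul(-4, Function('a')(3, 3)), Function('X')(6)) = Mul(Mul(-4, Add(5, 3, 3)), Mul(3, 6, Add(6, 6))) = Mul(Mul(-4, 11), Mul(3, 6, 12)) = Mul(-44, 216) = -9504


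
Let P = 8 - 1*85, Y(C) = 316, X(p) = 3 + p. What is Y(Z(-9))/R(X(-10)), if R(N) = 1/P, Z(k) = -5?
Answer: -24332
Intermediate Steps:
P = -77 (P = 8 - 85 = -77)
R(N) = -1/77 (R(N) = 1/(-77) = -1/77)
Y(Z(-9))/R(X(-10)) = 316/(-1/77) = 316*(-77) = -24332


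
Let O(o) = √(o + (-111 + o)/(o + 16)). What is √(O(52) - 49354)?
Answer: √(-57053224 + 34*√59109)/34 ≈ 222.14*I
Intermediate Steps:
O(o) = √(o + (-111 + o)/(16 + o))
√(O(52) - 49354) = √(√((-111 + 52 + 52*(16 + 52))/(16 + 52)) - 49354) = √(√((-111 + 52 + 52*68)/68) - 49354) = √(√((-111 + 52 + 3536)/68) - 49354) = √(√((1/68)*3477) - 49354) = √(√(3477/68) - 49354) = √(√59109/34 - 49354) = √(-49354 + √59109/34)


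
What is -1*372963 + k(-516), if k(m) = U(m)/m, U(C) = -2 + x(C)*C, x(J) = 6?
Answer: -96222905/258 ≈ -3.7296e+5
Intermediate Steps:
U(C) = -2 + 6*C
k(m) = (-2 + 6*m)/m
-1*372963 + k(-516) = -1*372963 + (6 - 2/(-516)) = -372963 + (6 - 2*(-1/516)) = -372963 + (6 + 1/258) = -372963 + 1549/258 = -96222905/258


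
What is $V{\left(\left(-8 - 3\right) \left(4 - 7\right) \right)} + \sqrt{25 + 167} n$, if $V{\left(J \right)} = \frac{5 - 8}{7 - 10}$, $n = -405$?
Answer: $1 - 3240 \sqrt{3} \approx -5610.8$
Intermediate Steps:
$V{\left(J \right)} = 1$ ($V{\left(J \right)} = - \frac{3}{-3} = \left(-3\right) \left(- \frac{1}{3}\right) = 1$)
$V{\left(\left(-8 - 3\right) \left(4 - 7\right) \right)} + \sqrt{25 + 167} n = 1 + \sqrt{25 + 167} \left(-405\right) = 1 + \sqrt{192} \left(-405\right) = 1 + 8 \sqrt{3} \left(-405\right) = 1 - 3240 \sqrt{3}$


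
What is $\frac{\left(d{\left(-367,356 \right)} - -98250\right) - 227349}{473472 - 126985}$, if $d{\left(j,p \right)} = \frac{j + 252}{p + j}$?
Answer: $- \frac{1419974}{3811357} \approx -0.37256$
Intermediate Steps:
$d{\left(j,p \right)} = \frac{252 + j}{j + p}$
$\frac{\left(d{\left(-367,356 \right)} - -98250\right) - 227349}{473472 - 126985} = \frac{\left(\frac{252 - 367}{-367 + 356} - -98250\right) - 227349}{473472 - 126985} = \frac{\left(\frac{1}{-11} \left(-115\right) + 98250\right) - 227349}{346487} = \left(\left(\left(- \frac{1}{11}\right) \left(-115\right) + 98250\right) - 227349\right) \frac{1}{346487} = \left(\left(\frac{115}{11} + 98250\right) - 227349\right) \frac{1}{346487} = \left(\frac{1080865}{11} - 227349\right) \frac{1}{346487} = \left(- \frac{1419974}{11}\right) \frac{1}{346487} = - \frac{1419974}{3811357}$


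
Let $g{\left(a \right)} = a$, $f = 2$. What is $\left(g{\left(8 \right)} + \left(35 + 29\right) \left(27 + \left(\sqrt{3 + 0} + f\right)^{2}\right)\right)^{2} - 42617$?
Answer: $4923847 + 1118208 \sqrt{3} \approx 6.8606 \cdot 10^{6}$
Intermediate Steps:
$\left(g{\left(8 \right)} + \left(35 + 29\right) \left(27 + \left(\sqrt{3 + 0} + f\right)^{2}\right)\right)^{2} - 42617 = \left(8 + \left(35 + 29\right) \left(27 + \left(\sqrt{3 + 0} + 2\right)^{2}\right)\right)^{2} - 42617 = \left(8 + 64 \left(27 + \left(\sqrt{3} + 2\right)^{2}\right)\right)^{2} - 42617 = \left(8 + 64 \left(27 + \left(2 + \sqrt{3}\right)^{2}\right)\right)^{2} - 42617 = \left(8 + \left(1728 + 64 \left(2 + \sqrt{3}\right)^{2}\right)\right)^{2} - 42617 = \left(1736 + 64 \left(2 + \sqrt{3}\right)^{2}\right)^{2} - 42617 = -42617 + \left(1736 + 64 \left(2 + \sqrt{3}\right)^{2}\right)^{2}$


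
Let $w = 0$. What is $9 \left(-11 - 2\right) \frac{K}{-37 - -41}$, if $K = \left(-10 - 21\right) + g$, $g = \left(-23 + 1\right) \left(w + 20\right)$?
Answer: $\frac{55107}{4} \approx 13777.0$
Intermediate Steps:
$g = -440$ ($g = \left(-23 + 1\right) \left(0 + 20\right) = \left(-22\right) 20 = -440$)
$K = -471$ ($K = \left(-10 - 21\right) - 440 = -31 - 440 = -471$)
$9 \left(-11 - 2\right) \frac{K}{-37 - -41} = 9 \left(-11 - 2\right) \left(- \frac{471}{-37 - -41}\right) = 9 \left(-13\right) \left(- \frac{471}{-37 + 41}\right) = - 117 \left(- \frac{471}{4}\right) = - 117 \left(\left(-471\right) \frac{1}{4}\right) = \left(-117\right) \left(- \frac{471}{4}\right) = \frac{55107}{4}$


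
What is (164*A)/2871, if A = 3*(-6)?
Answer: -328/319 ≈ -1.0282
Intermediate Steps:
A = -18
(164*A)/2871 = (164*(-18))/2871 = -2952*1/2871 = -328/319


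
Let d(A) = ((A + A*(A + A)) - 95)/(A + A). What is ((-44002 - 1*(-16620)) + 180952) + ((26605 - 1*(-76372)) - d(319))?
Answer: 81736620/319 ≈ 2.5623e+5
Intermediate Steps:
d(A) = (-95 + A + 2*A²)/(2*A) (d(A) = ((A + A*(2*A)) - 95)/((2*A)) = ((A + 2*A²) - 95)*(1/(2*A)) = (-95 + A + 2*A²)*(1/(2*A)) = (-95 + A + 2*A²)/(2*A))
((-44002 - 1*(-16620)) + 180952) + ((26605 - 1*(-76372)) - d(319)) = ((-44002 - 1*(-16620)) + 180952) + ((26605 - 1*(-76372)) - (½ + 319 - 95/2/319)) = ((-44002 + 16620) + 180952) + ((26605 + 76372) - (½ + 319 - 95/2*1/319)) = (-27382 + 180952) + (102977 - (½ + 319 - 95/638)) = 153570 + (102977 - 1*101873/319) = 153570 + (102977 - 101873/319) = 153570 + 32747790/319 = 81736620/319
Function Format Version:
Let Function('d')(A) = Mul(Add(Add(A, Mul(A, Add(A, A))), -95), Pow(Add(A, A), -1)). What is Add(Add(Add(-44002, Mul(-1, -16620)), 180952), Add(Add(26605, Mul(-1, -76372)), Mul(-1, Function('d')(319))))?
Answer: Rational(81736620, 319) ≈ 2.5623e+5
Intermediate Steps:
Function('d')(A) = Mul(Rational(1, 2), Pow(A, -1), Add(-95, A, Mul(2, Pow(A, 2)))) (Function('d')(A) = Mul(Add(Add(A, Mul(A, Mul(2, A))), -95), Pow(Mul(2, A), -1)) = Mul(Add(Add(A, Mul(2, Pow(A, 2))), -95), Mul(Rational(1, 2), Pow(A, -1))) = Mul(Add(-95, A, Mul(2, Pow(A, 2))), Mul(Rational(1, 2), Pow(A, -1))) = Mul(Rational(1, 2), Pow(A, -1), Add(-95, A, Mul(2, Pow(A, 2)))))
Add(Add(Add(-44002, Mul(-1, -16620)), 180952), Add(Add(26605, Mul(-1, -76372)), Mul(-1, Function('d')(319)))) = Add(Add(Add(-44002, Mul(-1, -16620)), 180952), Add(Add(26605, Mul(-1, -76372)), Mul(-1, Add(Rational(1, 2), 319, Mul(Rational(-95, 2), Pow(319, -1)))))) = Add(Add(Add(-44002, 16620), 180952), Add(Add(26605, 76372), Mul(-1, Add(Rational(1, 2), 319, Mul(Rational(-95, 2), Rational(1, 319)))))) = Add(Add(-27382, 180952), Add(102977, Mul(-1, Add(Rational(1, 2), 319, Rational(-95, 638))))) = Add(153570, Add(102977, Mul(-1, Rational(101873, 319)))) = Add(153570, Add(102977, Rational(-101873, 319))) = Add(153570, Rational(32747790, 319)) = Rational(81736620, 319)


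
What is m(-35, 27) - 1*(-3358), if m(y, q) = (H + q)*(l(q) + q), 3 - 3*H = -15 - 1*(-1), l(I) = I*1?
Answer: 5122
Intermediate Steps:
l(I) = I
H = 17/3 (H = 1 - (-15 - 1*(-1))/3 = 1 - (-15 + 1)/3 = 1 - 1/3*(-14) = 1 + 14/3 = 17/3 ≈ 5.6667)
m(y, q) = 2*q*(17/3 + q) (m(y, q) = (17/3 + q)*(q + q) = (17/3 + q)*(2*q) = 2*q*(17/3 + q))
m(-35, 27) - 1*(-3358) = (2/3)*27*(17 + 3*27) - 1*(-3358) = (2/3)*27*(17 + 81) + 3358 = (2/3)*27*98 + 3358 = 1764 + 3358 = 5122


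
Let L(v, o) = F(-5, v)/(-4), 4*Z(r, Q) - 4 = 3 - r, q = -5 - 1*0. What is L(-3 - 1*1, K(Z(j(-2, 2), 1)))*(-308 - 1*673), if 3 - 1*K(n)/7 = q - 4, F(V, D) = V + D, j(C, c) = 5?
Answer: -8829/4 ≈ -2207.3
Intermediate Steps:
q = -5 (q = -5 + 0 = -5)
F(V, D) = D + V
Z(r, Q) = 7/4 - r/4 (Z(r, Q) = 1 + (3 - r)/4 = 1 + (¾ - r/4) = 7/4 - r/4)
K(n) = 84 (K(n) = 21 - 7*(-5 - 4) = 21 - 7*(-9) = 21 + 63 = 84)
L(v, o) = 5/4 - v/4 (L(v, o) = (v - 5)/(-4) = (-5 + v)*(-¼) = 5/4 - v/4)
L(-3 - 1*1, K(Z(j(-2, 2), 1)))*(-308 - 1*673) = (5/4 - (-3 - 1*1)/4)*(-308 - 1*673) = (5/4 - (-3 - 1)/4)*(-308 - 673) = (5/4 - ¼*(-4))*(-981) = (5/4 + 1)*(-981) = (9/4)*(-981) = -8829/4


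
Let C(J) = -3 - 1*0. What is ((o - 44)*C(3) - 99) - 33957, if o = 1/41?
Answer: -1390887/41 ≈ -33924.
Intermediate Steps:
o = 1/41 ≈ 0.024390
C(J) = -3 (C(J) = -3 + 0 = -3)
((o - 44)*C(3) - 99) - 33957 = ((1/41 - 44)*(-3) - 99) - 33957 = (-1803/41*(-3) - 99) - 33957 = (5409/41 - 99) - 33957 = 1350/41 - 33957 = -1390887/41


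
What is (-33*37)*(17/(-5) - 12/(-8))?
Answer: 23199/10 ≈ 2319.9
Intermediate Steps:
(-33*37)*(17/(-5) - 12/(-8)) = -1221*(17*(-⅕) - 12*(-⅛)) = -1221*(-17/5 + 3/2) = -1221*(-19/10) = 23199/10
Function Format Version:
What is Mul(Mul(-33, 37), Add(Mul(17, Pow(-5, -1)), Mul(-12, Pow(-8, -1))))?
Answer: Rational(23199, 10) ≈ 2319.9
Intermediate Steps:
Mul(Mul(-33, 37), Add(Mul(17, Pow(-5, -1)), Mul(-12, Pow(-8, -1)))) = Mul(-1221, Add(Mul(17, Rational(-1, 5)), Mul(-12, Rational(-1, 8)))) = Mul(-1221, Add(Rational(-17, 5), Rational(3, 2))) = Mul(-1221, Rational(-19, 10)) = Rational(23199, 10)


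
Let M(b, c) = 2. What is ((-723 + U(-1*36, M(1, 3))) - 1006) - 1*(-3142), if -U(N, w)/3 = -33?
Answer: 1512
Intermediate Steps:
U(N, w) = 99 (U(N, w) = -3*(-33) = 99)
((-723 + U(-1*36, M(1, 3))) - 1006) - 1*(-3142) = ((-723 + 99) - 1006) - 1*(-3142) = (-624 - 1006) + 3142 = -1630 + 3142 = 1512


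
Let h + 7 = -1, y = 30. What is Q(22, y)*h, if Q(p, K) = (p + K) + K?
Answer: -656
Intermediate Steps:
h = -8 (h = -7 - 1 = -8)
Q(p, K) = p + 2*K (Q(p, K) = (K + p) + K = p + 2*K)
Q(22, y)*h = (22 + 2*30)*(-8) = (22 + 60)*(-8) = 82*(-8) = -656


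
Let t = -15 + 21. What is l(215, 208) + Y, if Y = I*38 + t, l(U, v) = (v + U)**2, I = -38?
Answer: 177491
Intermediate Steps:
l(U, v) = (U + v)**2
t = 6
Y = -1438 (Y = -38*38 + 6 = -1444 + 6 = -1438)
l(215, 208) + Y = (215 + 208)**2 - 1438 = 423**2 - 1438 = 178929 - 1438 = 177491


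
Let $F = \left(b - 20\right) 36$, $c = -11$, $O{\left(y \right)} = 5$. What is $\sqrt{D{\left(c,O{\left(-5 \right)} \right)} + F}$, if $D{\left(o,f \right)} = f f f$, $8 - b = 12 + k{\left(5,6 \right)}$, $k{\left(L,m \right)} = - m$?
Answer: $i \sqrt{523} \approx 22.869 i$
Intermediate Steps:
$b = 2$ ($b = 8 - \left(12 - 6\right) = 8 - 6 = 2$)
$D{\left(o,f \right)} = f^{3}$ ($D{\left(o,f \right)} = f^{2} f = f^{3}$)
$F = -648$ ($F = \left(2 - 20\right) 36 = \left(-18\right) 36 = -648$)
$\sqrt{D{\left(c,O{\left(-5 \right)} \right)} + F} = \sqrt{5^{3} - 648} = \sqrt{125 - 648} = \sqrt{-523} = i \sqrt{523}$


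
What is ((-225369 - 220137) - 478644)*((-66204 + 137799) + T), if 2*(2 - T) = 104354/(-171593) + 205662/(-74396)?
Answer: -6923677713183396825/104637974 ≈ -6.6168e+10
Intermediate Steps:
T = 47058505531/12765832828 (T = 2 - (104354/(-171593) + 205662/(-74396))/2 = 2 - (104354*(-1/171593) + 205662*(-1/74396))/2 = 2 - (-104354/171593 - 102831/37198)/2 = 2 - ½*(-21526839875/6382916414) = 2 + 21526839875/12765832828 = 47058505531/12765832828 ≈ 3.6863)
((-225369 - 220137) - 478644)*((-66204 + 137799) + T) = ((-225369 - 220137) - 478644)*((-66204 + 137799) + 47058505531/12765832828) = (-445506 - 478644)*(71595 + 47058505531/12765832828) = -924150*914016859826191/12765832828 = -6923677713183396825/104637974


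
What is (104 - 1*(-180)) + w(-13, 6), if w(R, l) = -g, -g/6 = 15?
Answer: 374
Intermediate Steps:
g = -90 (g = -6*15 = -90)
w(R, l) = 90 (w(R, l) = -1*(-90) = 90)
(104 - 1*(-180)) + w(-13, 6) = (104 - 1*(-180)) + 90 = (104 + 180) + 90 = 284 + 90 = 374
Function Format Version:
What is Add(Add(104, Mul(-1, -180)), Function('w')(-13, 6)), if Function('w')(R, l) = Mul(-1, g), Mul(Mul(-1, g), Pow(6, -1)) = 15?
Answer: 374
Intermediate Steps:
g = -90 (g = Mul(-6, 15) = -90)
Function('w')(R, l) = 90 (Function('w')(R, l) = Mul(-1, -90) = 90)
Add(Add(104, Mul(-1, -180)), Function('w')(-13, 6)) = Add(Add(104, Mul(-1, -180)), 90) = Add(Add(104, 180), 90) = Add(284, 90) = 374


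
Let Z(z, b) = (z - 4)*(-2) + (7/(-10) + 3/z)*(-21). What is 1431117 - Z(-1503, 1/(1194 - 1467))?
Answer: 2384907391/1670 ≈ 1.4281e+6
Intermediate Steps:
Z(z, b) = 227/10 - 63/z - 2*z (Z(z, b) = (-4 + z)*(-2) + (7*(-⅒) + 3/z)*(-21) = (8 - 2*z) + (-7/10 + 3/z)*(-21) = (8 - 2*z) + (147/10 - 63/z) = 227/10 - 63/z - 2*z)
1431117 - Z(-1503, 1/(1194 - 1467)) = 1431117 - (227/10 - 63/(-1503) - 2*(-1503)) = 1431117 - (227/10 - 63*(-1/1503) + 3006) = 1431117 - (227/10 + 7/167 + 3006) = 1431117 - 1*5057999/1670 = 1431117 - 5057999/1670 = 2384907391/1670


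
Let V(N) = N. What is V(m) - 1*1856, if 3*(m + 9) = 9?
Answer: -1862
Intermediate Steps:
m = -6 (m = -9 + (⅓)*9 = -9 + 3 = -6)
V(m) - 1*1856 = -6 - 1*1856 = -6 - 1856 = -1862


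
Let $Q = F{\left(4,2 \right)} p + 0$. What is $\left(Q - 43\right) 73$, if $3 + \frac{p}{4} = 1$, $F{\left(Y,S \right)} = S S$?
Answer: $-5475$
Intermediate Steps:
$F{\left(Y,S \right)} = S^{2}$
$p = -8$ ($p = -12 + 4 \cdot 1 = -12 + 4 = -8$)
$Q = -32$ ($Q = 2^{2} \left(-8\right) + 0 = 4 \left(-8\right) + 0 = -32 + 0 = -32$)
$\left(Q - 43\right) 73 = \left(-32 - 43\right) 73 = \left(-75\right) 73 = -5475$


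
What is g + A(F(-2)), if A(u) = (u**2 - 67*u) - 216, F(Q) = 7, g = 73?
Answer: -563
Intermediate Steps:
A(u) = -216 + u**2 - 67*u
g + A(F(-2)) = 73 + (-216 + 7**2 - 67*7) = 73 + (-216 + 49 - 469) = 73 - 636 = -563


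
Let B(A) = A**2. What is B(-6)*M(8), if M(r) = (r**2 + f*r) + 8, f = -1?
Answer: 2304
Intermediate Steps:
M(r) = 8 + r**2 - r (M(r) = (r**2 - r) + 8 = 8 + r**2 - r)
B(-6)*M(8) = (-6)**2*(8 + 8**2 - 1*8) = 36*(8 + 64 - 8) = 36*64 = 2304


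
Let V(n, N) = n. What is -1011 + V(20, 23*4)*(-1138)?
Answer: -23771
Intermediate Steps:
-1011 + V(20, 23*4)*(-1138) = -1011 + 20*(-1138) = -1011 - 22760 = -23771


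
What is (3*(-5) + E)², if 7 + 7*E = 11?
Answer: 10201/49 ≈ 208.18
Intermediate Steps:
E = 4/7 (E = -1 + (⅐)*11 = -1 + 11/7 = 4/7 ≈ 0.57143)
(3*(-5) + E)² = (3*(-5) + 4/7)² = (-15 + 4/7)² = (-101/7)² = 10201/49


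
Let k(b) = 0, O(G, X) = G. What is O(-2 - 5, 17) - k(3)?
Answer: -7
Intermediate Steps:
O(-2 - 5, 17) - k(3) = (-2 - 5) - 1*0 = -7 + 0 = -7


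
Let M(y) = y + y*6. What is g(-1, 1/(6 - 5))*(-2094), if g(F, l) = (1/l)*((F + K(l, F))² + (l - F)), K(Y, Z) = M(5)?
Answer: -2424852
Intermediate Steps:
M(y) = 7*y (M(y) = y + 6*y = 7*y)
K(Y, Z) = 35 (K(Y, Z) = 7*5 = 35)
g(F, l) = (l + (35 + F)² - F)/l (g(F, l) = (1/l)*((F + 35)² + (l - F)) = ((35 + F)² + (l - F))/l = (l + (35 + F)² - F)/l)
g(-1, 1/(6 - 5))*(-2094) = ((1/(6 - 5) + (35 - 1)² - 1*(-1))/(1/(6 - 5)))*(-2094) = ((1/1 + 34² + 1)/(1/1))*(-2094) = ((1 + 1156 + 1)/1)*(-2094) = (1*1158)*(-2094) = 1158*(-2094) = -2424852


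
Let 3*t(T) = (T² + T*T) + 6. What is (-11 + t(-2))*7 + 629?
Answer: 1754/3 ≈ 584.67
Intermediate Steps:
t(T) = 2 + 2*T²/3 (t(T) = ((T² + T*T) + 6)/3 = ((T² + T²) + 6)/3 = (2*T² + 6)/3 = (6 + 2*T²)/3 = 2 + 2*T²/3)
(-11 + t(-2))*7 + 629 = (-11 + (2 + (⅔)*(-2)²))*7 + 629 = (-11 + (2 + (⅔)*4))*7 + 629 = (-11 + (2 + 8/3))*7 + 629 = (-11 + 14/3)*7 + 629 = -19/3*7 + 629 = -133/3 + 629 = 1754/3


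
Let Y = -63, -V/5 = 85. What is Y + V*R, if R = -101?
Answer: 42862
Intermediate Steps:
V = -425 (V = -5*85 = -425)
Y + V*R = -63 - 425*(-101) = -63 + 42925 = 42862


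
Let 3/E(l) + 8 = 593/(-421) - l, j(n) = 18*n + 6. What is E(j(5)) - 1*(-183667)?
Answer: 8150589196/44377 ≈ 1.8367e+5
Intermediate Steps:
j(n) = 6 + 18*n
E(l) = 3/(-3961/421 - l) (E(l) = 3/(-8 + (593/(-421) - l)) = 3/(-8 + (593*(-1/421) - l)) = 3/(-8 + (-593/421 - l)) = 3/(-3961/421 - l))
E(j(5)) - 1*(-183667) = -1263/(3961 + 421*(6 + 18*5)) - 1*(-183667) = -1263/(3961 + 421*(6 + 90)) + 183667 = -1263/(3961 + 421*96) + 183667 = -1263/(3961 + 40416) + 183667 = -1263/44377 + 183667 = 8150589196/44377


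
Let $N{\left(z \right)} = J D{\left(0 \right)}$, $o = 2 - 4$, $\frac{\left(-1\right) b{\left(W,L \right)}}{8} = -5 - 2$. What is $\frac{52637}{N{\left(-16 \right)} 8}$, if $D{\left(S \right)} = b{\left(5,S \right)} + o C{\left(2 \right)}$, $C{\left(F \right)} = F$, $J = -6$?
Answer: $- \frac{4049}{192} \approx -21.089$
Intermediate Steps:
$b{\left(W,L \right)} = 56$ ($b{\left(W,L \right)} = - 8 \left(-5 - 2\right) = \left(-8\right) \left(-7\right) = 56$)
$o = -2$
$D{\left(S \right)} = 52$ ($D{\left(S \right)} = 56 - 4 = 52$)
$N{\left(z \right)} = -312$ ($N{\left(z \right)} = \left(-6\right) 52 = -312$)
$\frac{52637}{N{\left(-16 \right)} 8} = \frac{52637}{\left(-312\right) 8} = \frac{52637}{-2496} = 52637 \left(- \frac{1}{2496}\right) = - \frac{4049}{192}$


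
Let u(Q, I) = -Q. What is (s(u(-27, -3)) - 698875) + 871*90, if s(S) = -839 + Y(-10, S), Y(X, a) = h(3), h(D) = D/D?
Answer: -621323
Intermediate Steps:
h(D) = 1
Y(X, a) = 1
s(S) = -838 (s(S) = -839 + 1 = -838)
(s(u(-27, -3)) - 698875) + 871*90 = (-838 - 698875) + 871*90 = -699713 + 78390 = -621323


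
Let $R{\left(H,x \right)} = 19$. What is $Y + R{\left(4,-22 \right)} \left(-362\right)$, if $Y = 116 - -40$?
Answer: $-6722$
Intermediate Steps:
$Y = 156$ ($Y = 116 + 40 = 156$)
$Y + R{\left(4,-22 \right)} \left(-362\right) = 156 + 19 \left(-362\right) = 156 - 6878 = -6722$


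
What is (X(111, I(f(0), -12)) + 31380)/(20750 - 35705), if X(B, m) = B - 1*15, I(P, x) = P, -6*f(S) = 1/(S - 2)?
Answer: -10492/4985 ≈ -2.1047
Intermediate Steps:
f(S) = -1/(6*(-2 + S)) (f(S) = -1/(6*(S - 2)) = -1/(6*(-2 + S)))
X(B, m) = -15 + B (X(B, m) = B - 15 = -15 + B)
(X(111, I(f(0), -12)) + 31380)/(20750 - 35705) = ((-15 + 111) + 31380)/(20750 - 35705) = (96 + 31380)/(-14955) = 31476*(-1/14955) = -10492/4985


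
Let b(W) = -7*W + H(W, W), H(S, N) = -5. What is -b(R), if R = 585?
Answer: 4100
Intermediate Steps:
b(W) = -5 - 7*W (b(W) = -7*W - 5 = -5 - 7*W)
-b(R) = -(-5 - 7*585) = -(-5 - 4095) = -1*(-4100) = 4100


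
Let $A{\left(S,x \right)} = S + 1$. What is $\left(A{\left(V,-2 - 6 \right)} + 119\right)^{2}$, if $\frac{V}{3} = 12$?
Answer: $24336$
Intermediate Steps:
$V = 36$ ($V = 3 \cdot 12 = 36$)
$A{\left(S,x \right)} = 1 + S$
$\left(A{\left(V,-2 - 6 \right)} + 119\right)^{2} = \left(\left(1 + 36\right) + 119\right)^{2} = \left(37 + 119\right)^{2} = 156^{2} = 24336$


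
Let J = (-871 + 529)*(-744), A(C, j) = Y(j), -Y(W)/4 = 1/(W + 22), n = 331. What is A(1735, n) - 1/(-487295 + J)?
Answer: -931035/82194991 ≈ -0.011327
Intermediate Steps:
Y(W) = -4/(22 + W) (Y(W) = -4/(W + 22) = -4/(22 + W))
A(C, j) = -4/(22 + j)
J = 254448 (J = -342*(-744) = 254448)
A(1735, n) - 1/(-487295 + J) = -4/(22 + 331) - 1/(-487295 + 254448) = -4/353 - 1/(-232847) = -4*1/353 - 1*(-1/232847) = -4/353 + 1/232847 = -931035/82194991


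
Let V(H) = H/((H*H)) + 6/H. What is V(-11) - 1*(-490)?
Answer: 5383/11 ≈ 489.36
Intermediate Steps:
V(H) = 7/H (V(H) = H/(H²) + 6/H = H/H² + 6/H = 1/H + 6/H = 7/H)
V(-11) - 1*(-490) = 7/(-11) - 1*(-490) = 7*(-1/11) + 490 = -7/11 + 490 = 5383/11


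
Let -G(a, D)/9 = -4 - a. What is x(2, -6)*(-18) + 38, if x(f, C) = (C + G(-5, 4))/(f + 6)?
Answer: 287/4 ≈ 71.750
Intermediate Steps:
G(a, D) = 36 + 9*a (G(a, D) = -9*(-4 - a) = 36 + 9*a)
x(f, C) = (-9 + C)/(6 + f) (x(f, C) = (C + (36 + 9*(-5)))/(f + 6) = (C + (36 - 45))/(6 + f) = (C - 9)/(6 + f) = (-9 + C)/(6 + f))
x(2, -6)*(-18) + 38 = ((-9 - 6)/(6 + 2))*(-18) + 38 = (-15/8)*(-18) + 38 = ((1/8)*(-15))*(-18) + 38 = -15/8*(-18) + 38 = 135/4 + 38 = 287/4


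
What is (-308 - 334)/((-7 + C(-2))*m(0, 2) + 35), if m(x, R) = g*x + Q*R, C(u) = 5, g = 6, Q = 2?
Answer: -214/9 ≈ -23.778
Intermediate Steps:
m(x, R) = 2*R + 6*x (m(x, R) = 6*x + 2*R = 2*R + 6*x)
(-308 - 334)/((-7 + C(-2))*m(0, 2) + 35) = (-308 - 334)/((-7 + 5)*(2*2 + 6*0) + 35) = -642/(-2*(4 + 0) + 35) = -642/(-2*4 + 35) = -642/(-8 + 35) = -642/27 = -642*1/27 = -214/9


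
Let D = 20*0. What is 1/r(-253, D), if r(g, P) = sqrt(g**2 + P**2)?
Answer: 1/253 ≈ 0.0039526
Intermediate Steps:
D = 0
r(g, P) = sqrt(P**2 + g**2)
1/r(-253, D) = 1/(sqrt(0**2 + (-253)**2)) = 1/(sqrt(0 + 64009)) = 1/(sqrt(64009)) = 1/253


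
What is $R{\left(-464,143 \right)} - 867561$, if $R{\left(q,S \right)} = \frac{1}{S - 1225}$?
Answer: $- \frac{938701003}{1082} \approx -8.6756 \cdot 10^{5}$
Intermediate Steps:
$R{\left(q,S \right)} = \frac{1}{-1225 + S}$
$R{\left(-464,143 \right)} - 867561 = \frac{1}{-1225 + 143} - 867561 = \frac{1}{-1082} - 867561 = - \frac{1}{1082} - 867561 = - \frac{938701003}{1082}$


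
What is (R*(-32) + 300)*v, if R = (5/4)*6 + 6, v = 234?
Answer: -30888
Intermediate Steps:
R = 27/2 (R = (5*(1/4))*6 + 6 = (5/4)*6 + 6 = 15/2 + 6 = 27/2 ≈ 13.500)
(R*(-32) + 300)*v = ((27/2)*(-32) + 300)*234 = (-432 + 300)*234 = -132*234 = -30888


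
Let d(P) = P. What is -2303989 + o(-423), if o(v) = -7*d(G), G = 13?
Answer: -2304080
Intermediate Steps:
o(v) = -91 (o(v) = -7*13 = -91)
-2303989 + o(-423) = -2303989 - 91 = -2304080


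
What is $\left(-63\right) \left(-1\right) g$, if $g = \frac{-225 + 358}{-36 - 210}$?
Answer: $- \frac{2793}{82} \approx -34.061$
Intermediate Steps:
$g = - \frac{133}{246}$ ($g = \frac{133}{-246} = 133 \left(- \frac{1}{246}\right) = - \frac{133}{246} \approx -0.54065$)
$\left(-63\right) \left(-1\right) g = \left(-63\right) \left(-1\right) \left(- \frac{133}{246}\right) = 63 \left(- \frac{133}{246}\right) = - \frac{2793}{82}$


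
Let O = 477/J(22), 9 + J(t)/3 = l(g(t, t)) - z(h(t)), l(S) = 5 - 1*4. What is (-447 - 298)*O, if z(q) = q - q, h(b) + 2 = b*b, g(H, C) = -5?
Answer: 118455/8 ≈ 14807.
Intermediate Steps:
h(b) = -2 + b**2 (h(b) = -2 + b*b = -2 + b**2)
l(S) = 1 (l(S) = 5 - 4 = 1)
z(q) = 0
J(t) = -24 (J(t) = -27 + 3*(1 - 1*0) = -27 + 3*(1 + 0) = -27 + 3*1 = -27 + 3 = -24)
O = -159/8 (O = 477/(-24) = 477*(-1/24) = -159/8 ≈ -19.875)
(-447 - 298)*O = (-447 - 298)*(-159/8) = -745*(-159/8) = 118455/8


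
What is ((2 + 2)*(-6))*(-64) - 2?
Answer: 1534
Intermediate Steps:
((2 + 2)*(-6))*(-64) - 2 = (4*(-6))*(-64) - 2 = -24*(-64) - 2 = 1536 - 2 = 1534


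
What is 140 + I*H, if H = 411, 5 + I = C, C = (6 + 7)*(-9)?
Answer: -50002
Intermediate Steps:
C = -117 (C = 13*(-9) = -117)
I = -122 (I = -5 - 117 = -122)
140 + I*H = 140 - 122*411 = 140 - 50142 = -50002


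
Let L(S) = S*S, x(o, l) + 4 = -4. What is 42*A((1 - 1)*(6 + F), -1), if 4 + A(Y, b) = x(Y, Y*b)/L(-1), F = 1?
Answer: -504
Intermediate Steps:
x(o, l) = -8 (x(o, l) = -4 - 4 = -8)
L(S) = S²
A(Y, b) = -12 (A(Y, b) = -4 - 8/((-1)²) = -4 - 8/1 = -4 - 8*1 = -4 - 8 = -12)
42*A((1 - 1)*(6 + F), -1) = 42*(-12) = -504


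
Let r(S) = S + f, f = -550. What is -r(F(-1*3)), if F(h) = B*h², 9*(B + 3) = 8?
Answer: 569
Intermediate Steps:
B = -19/9 (B = -3 + (⅑)*8 = -3 + 8/9 = -19/9 ≈ -2.1111)
F(h) = -19*h²/9
r(S) = -550 + S (r(S) = S - 550 = -550 + S)
-r(F(-1*3)) = -(-550 - 19*(-1*3)²/9) = -(-550 - 19/9*(-3)²) = -(-550 - 19/9*9) = -(-550 - 19) = -1*(-569) = 569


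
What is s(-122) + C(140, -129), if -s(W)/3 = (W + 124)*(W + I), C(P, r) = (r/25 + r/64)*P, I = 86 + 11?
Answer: -68367/80 ≈ -854.59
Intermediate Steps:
I = 97
C(P, r) = 89*P*r/1600 (C(P, r) = (r*(1/25) + r*(1/64))*P = (r/25 + r/64)*P = (89*r/1600)*P = 89*P*r/1600)
s(W) = -3*(97 + W)*(124 + W) (s(W) = -3*(W + 124)*(W + 97) = -3*(124 + W)*(97 + W) = -3*(97 + W)*(124 + W))
s(-122) + C(140, -129) = (-36084 - 663*(-122) - 3*(-122)²) + (89/1600)*140*(-129) = (-36084 + 80886 - 3*14884) - 80367/80 = (-36084 + 80886 - 44652) - 80367/80 = 150 - 80367/80 = -68367/80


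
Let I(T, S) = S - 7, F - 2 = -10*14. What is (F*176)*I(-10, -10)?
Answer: 412896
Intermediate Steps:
F = -138 (F = 2 - 10*14 = 2 - 140 = -138)
I(T, S) = -7 + S
(F*176)*I(-10, -10) = (-138*176)*(-7 - 10) = -24288*(-17) = 412896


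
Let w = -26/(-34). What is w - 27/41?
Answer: 74/697 ≈ 0.10617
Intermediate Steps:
w = 13/17 (w = -26*(-1/34) = 13/17 ≈ 0.76471)
w - 27/41 = 13/17 - 27/41 = 74/697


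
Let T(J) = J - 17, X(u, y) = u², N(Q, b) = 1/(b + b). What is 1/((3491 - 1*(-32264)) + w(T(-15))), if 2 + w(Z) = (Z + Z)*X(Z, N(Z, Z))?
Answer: -1/29783 ≈ -3.3576e-5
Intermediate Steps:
N(Q, b) = 1/(2*b)
T(J) = -17 + J
w(Z) = -2 + 2*Z³ (w(Z) = -2 + (Z + Z)*Z² = -2 + (2*Z)*Z² = -2 + 2*Z³)
1/((3491 - 1*(-32264)) + w(T(-15))) = 1/((3491 - 1*(-32264)) + (-2 + 2*(-17 - 15)³)) = 1/((3491 + 32264) + (-2 + 2*(-32)³)) = 1/(35755 + (-2 + 2*(-32768))) = 1/(35755 + (-2 - 65536)) = 1/(35755 - 65538) = 1/(-29783) = -1/29783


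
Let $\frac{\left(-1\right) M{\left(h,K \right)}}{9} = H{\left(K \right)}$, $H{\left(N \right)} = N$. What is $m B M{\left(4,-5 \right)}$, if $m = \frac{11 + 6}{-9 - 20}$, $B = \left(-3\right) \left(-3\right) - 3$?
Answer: $- \frac{4590}{29} \approx -158.28$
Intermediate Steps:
$B = 6$ ($B = 9 - 3 = 6$)
$m = - \frac{17}{29}$ ($m = \frac{17}{-29} = 17 \left(- \frac{1}{29}\right) = - \frac{17}{29} \approx -0.58621$)
$M{\left(h,K \right)} = - 9 K$
$m B M{\left(4,-5 \right)} = \left(- \frac{17}{29}\right) 6 \left(\left(-9\right) \left(-5\right)\right) = \left(- \frac{102}{29}\right) 45 = - \frac{4590}{29}$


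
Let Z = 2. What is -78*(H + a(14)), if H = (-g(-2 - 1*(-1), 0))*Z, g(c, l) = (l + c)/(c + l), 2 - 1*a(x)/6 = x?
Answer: 5772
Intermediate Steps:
a(x) = 12 - 6*x
g(c, l) = 1 (g(c, l) = (c + l)/(c + l) = 1)
H = -2 (H = -1*1*2 = -1*2 = -2)
-78*(H + a(14)) = -78*(-2 + (12 - 6*14)) = -78*(-2 + (12 - 84)) = -78*(-2 - 72) = -78*(-74) = 5772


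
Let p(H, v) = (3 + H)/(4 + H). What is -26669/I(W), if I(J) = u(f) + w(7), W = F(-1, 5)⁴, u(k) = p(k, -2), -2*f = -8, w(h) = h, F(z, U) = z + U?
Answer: -213352/63 ≈ -3386.5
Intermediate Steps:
F(z, U) = U + z
p(H, v) = (3 + H)/(4 + H)
f = 4 (f = -½*(-8) = 4)
u(k) = (3 + k)/(4 + k)
W = 256 (W = (5 - 1)⁴ = 4⁴ = 256)
I(J) = 63/8 (I(J) = (3 + 4)/(4 + 4) + 7 = 7/8 + 7 = 63/8)
-26669/I(W) = -26669/63/8 = -26669*8/63 = -213352/63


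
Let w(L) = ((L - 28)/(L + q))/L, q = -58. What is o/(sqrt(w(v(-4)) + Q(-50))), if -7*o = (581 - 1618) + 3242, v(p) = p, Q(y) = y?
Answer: 15*I*sqrt(48174)/74 ≈ 44.49*I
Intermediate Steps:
w(L) = (-28 + L)/(L*(-58 + L)) (w(L) = ((L - 28)/(L - 58))/L = ((-28 + L)/(-58 + L))/L = (-28 + L)/(L*(-58 + L)))
o = -315 (o = -((581 - 1618) + 3242)/7 = -(-1037 + 3242)/7 = -1/7*2205 = -315)
o/(sqrt(w(v(-4)) + Q(-50))) = -315/sqrt((-28 - 4)/((-4)*(-58 - 4)) - 50) = -315/sqrt(-1/4*(-32)/(-62) - 50) = -315/sqrt(-1/4*(-1/62)*(-32) - 50) = -315/sqrt(-4/31 - 50) = -315*(-I*sqrt(48174)/1554) = -(-15)*I*sqrt(48174)/74 = 15*I*sqrt(48174)/74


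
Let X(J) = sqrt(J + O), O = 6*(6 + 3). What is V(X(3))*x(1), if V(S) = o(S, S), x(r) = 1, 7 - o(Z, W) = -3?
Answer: 10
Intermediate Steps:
o(Z, W) = 10 (o(Z, W) = 7 - 1*(-3) = 7 + 3 = 10)
O = 54 (O = 6*9 = 54)
X(J) = sqrt(54 + J) (X(J) = sqrt(J + 54) = sqrt(54 + J))
V(S) = 10
V(X(3))*x(1) = 10*1 = 10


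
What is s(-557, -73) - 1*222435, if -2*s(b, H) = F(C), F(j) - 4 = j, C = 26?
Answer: -222450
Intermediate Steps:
F(j) = 4 + j
s(b, H) = -15 (s(b, H) = -(4 + 26)/2 = -½*30 = -15)
s(-557, -73) - 1*222435 = -15 - 1*222435 = -15 - 222435 = -222450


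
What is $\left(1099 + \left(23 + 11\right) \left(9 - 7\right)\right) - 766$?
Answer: $401$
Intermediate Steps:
$\left(1099 + \left(23 + 11\right) \left(9 - 7\right)\right) - 766 = \left(1099 + 34 \left(9 - 7\right)\right) - 766 = \left(1099 + 34 \cdot 2\right) - 766 = \left(1099 + 68\right) - 766 = 1167 - 766 = 401$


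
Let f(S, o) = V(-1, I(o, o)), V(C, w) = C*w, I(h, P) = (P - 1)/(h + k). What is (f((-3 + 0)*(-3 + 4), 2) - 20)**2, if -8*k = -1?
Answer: 121104/289 ≈ 419.04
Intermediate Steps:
k = 1/8 (k = -1/8*(-1) = 1/8 ≈ 0.12500)
I(h, P) = (-1 + P)/(1/8 + h) (I(h, P) = (P - 1)/(h + 1/8) = (-1 + P)/(1/8 + h))
f(S, o) = -8*(-1 + o)/(1 + 8*o)
(f((-3 + 0)*(-3 + 4), 2) - 20)**2 = (8*(1 - 1*2)/(1 + 8*2) - 20)**2 = (8*(1 - 2)/(1 + 16) - 20)**2 = (8*(-1)/17 - 20)**2 = (8*(1/17)*(-1) - 20)**2 = (-8/17 - 20)**2 = (-348/17)**2 = 121104/289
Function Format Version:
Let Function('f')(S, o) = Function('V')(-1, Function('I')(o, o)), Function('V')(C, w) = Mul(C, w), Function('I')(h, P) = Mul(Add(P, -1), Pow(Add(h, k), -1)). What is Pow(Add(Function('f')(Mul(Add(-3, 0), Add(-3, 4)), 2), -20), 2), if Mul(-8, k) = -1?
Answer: Rational(121104, 289) ≈ 419.04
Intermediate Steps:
k = Rational(1, 8) (k = Mul(Rational(-1, 8), -1) = Rational(1, 8) ≈ 0.12500)
Function('I')(h, P) = Mul(Pow(Add(Rational(1, 8), h), -1), Add(-1, P)) (Function('I')(h, P) = Mul(Add(P, -1), Pow(Add(h, Rational(1, 8)), -1)) = Mul(Add(-1, P), Pow(Add(Rational(1, 8), h), -1)) = Mul(Pow(Add(Rational(1, 8), h), -1), Add(-1, P)))
Function('f')(S, o) = Mul(-8, Pow(Add(1, Mul(8, o)), -1), Add(-1, o)) (Function('f')(S, o) = Mul(-1, Mul(8, Pow(Add(1, Mul(8, o)), -1), Add(-1, o))) = Mul(-8, Pow(Add(1, Mul(8, o)), -1), Add(-1, o)))
Pow(Add(Function('f')(Mul(Add(-3, 0), Add(-3, 4)), 2), -20), 2) = Pow(Add(Mul(8, Pow(Add(1, Mul(8, 2)), -1), Add(1, Mul(-1, 2))), -20), 2) = Pow(Add(Mul(8, Pow(Add(1, 16), -1), Add(1, -2)), -20), 2) = Pow(Add(Mul(8, Pow(17, -1), -1), -20), 2) = Pow(Add(Mul(8, Rational(1, 17), -1), -20), 2) = Pow(Add(Rational(-8, 17), -20), 2) = Pow(Rational(-348, 17), 2) = Rational(121104, 289)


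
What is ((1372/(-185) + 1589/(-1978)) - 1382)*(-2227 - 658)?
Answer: 293533194657/73186 ≈ 4.0108e+6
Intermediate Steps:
((1372/(-185) + 1589/(-1978)) - 1382)*(-2227 - 658) = ((1372*(-1/185) + 1589*(-1/1978)) - 1382)*(-2885) = ((-1372/185 - 1589/1978) - 1382)*(-2885) = (-3007781/365930 - 1382)*(-2885) = -508723041/365930*(-2885) = 293533194657/73186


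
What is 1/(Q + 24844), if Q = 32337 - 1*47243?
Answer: 1/9938 ≈ 0.00010062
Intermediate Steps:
Q = -14906 (Q = 32337 - 47243 = -14906)
1/(Q + 24844) = 1/(-14906 + 24844) = 1/9938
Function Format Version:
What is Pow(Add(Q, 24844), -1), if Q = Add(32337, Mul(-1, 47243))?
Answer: Rational(1, 9938) ≈ 0.00010062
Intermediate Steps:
Q = -14906 (Q = Add(32337, -47243) = -14906)
Pow(Add(Q, 24844), -1) = Pow(Add(-14906, 24844), -1) = Pow(9938, -1) = Rational(1, 9938)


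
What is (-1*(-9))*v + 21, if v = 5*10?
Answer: 471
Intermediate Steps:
v = 50
(-1*(-9))*v + 21 = -1*(-9)*50 + 21 = 9*50 + 21 = 450 + 21 = 471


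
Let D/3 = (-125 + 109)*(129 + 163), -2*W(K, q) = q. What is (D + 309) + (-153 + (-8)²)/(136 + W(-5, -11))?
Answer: -3879259/283 ≈ -13708.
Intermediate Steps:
W(K, q) = -q/2
D = -14016 (D = 3*((-125 + 109)*(129 + 163)) = 3*(-16*292) = 3*(-4672) = -14016)
(D + 309) + (-153 + (-8)²)/(136 + W(-5, -11)) = (-14016 + 309) + (-153 + (-8)²)/(136 - ½*(-11)) = -13707 + (-153 + 64)/(136 + 11/2) = -13707 - 89/283/2 = -13707 - 89*2/283 = -13707 - 178/283 = -3879259/283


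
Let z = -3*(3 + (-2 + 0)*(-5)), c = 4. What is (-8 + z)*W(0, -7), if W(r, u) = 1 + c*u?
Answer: 1269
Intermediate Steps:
W(r, u) = 1 + 4*u
z = -39 (z = -3*(3 - 2*(-5)) = -3*(3 + 10) = -3*13 = -39)
(-8 + z)*W(0, -7) = (-8 - 39)*(1 + 4*(-7)) = -47*(1 - 28) = -47*(-27) = 1269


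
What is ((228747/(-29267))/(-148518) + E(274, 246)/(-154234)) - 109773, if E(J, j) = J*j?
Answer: -12265448503798072453/111734212229934 ≈ -1.0977e+5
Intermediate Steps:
((228747/(-29267))/(-148518) + E(274, 246)/(-154234)) - 109773 = ((228747/(-29267))/(-148518) + (274*246)/(-154234)) - 109773 = ((228747*(-1/29267))*(-1/148518) + 67404*(-1/154234)) - 109773 = (-228747/29267*(-1/148518) - 33702/77117) - 109773 = (76249/1448892102 - 33702/77117) - 109773 = -48824681527471/111734212229934 - 109773 = -12265448503798072453/111734212229934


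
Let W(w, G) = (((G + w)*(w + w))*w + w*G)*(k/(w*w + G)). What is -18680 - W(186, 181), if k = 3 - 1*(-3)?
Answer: -802197140/34777 ≈ -23067.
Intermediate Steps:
k = 6 (k = 3 + 3 = 6)
W(w, G) = 6*(G*w + 2*w**2*(G + w))/(G + w**2) (W(w, G) = (((G + w)*(w + w))*w + w*G)*(6/(w*w + G)) = (((G + w)*(2*w))*w + G*w)*(6/(w**2 + G)) = ((2*w*(G + w))*w + G*w)*(6/(G + w**2)) = (2*w**2*(G + w) + G*w)*(6/(G + w**2)) = (G*w + 2*w**2*(G + w))*(6/(G + w**2)) = 6*(G*w + 2*w**2*(G + w))/(G + w**2))
-18680 - W(186, 181) = -18680 - 6*186*(181 + 2*186**2 + 2*181*186)/(181 + 186**2) = -18680 - 6*186*(181 + 2*34596 + 67332)/(181 + 34596) = -18680 - 6*186*(181 + 69192 + 67332)/34777 = -18680 - 6*186*136705/34777 = -18680 - 1*152562780/34777 = -18680 - 152562780/34777 = -802197140/34777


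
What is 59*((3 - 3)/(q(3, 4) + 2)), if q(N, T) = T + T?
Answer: 0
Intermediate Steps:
q(N, T) = 2*T
59*((3 - 3)/(q(3, 4) + 2)) = 59*((3 - 3)/(2*4 + 2)) = 59*(0/(8 + 2)) = 59*(0/10) = 59*(0*(⅒)) = 59*0 = 0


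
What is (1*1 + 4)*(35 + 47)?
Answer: 410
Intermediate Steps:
(1*1 + 4)*(35 + 47) = (1 + 4)*82 = 5*82 = 410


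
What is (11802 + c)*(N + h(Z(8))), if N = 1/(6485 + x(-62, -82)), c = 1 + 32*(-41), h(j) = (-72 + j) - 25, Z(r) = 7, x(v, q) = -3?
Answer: -6120229089/6482 ≈ -9.4419e+5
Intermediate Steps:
h(j) = -97 + j
c = -1311 (c = 1 - 1312 = -1311)
N = 1/6482 (N = 1/(6485 - 3) = 1/6482 ≈ 0.00015427)
(11802 + c)*(N + h(Z(8))) = (11802 - 1311)*(1/6482 + (-97 + 7)) = 10491*(1/6482 - 90) = 10491*(-583379/6482) = -6120229089/6482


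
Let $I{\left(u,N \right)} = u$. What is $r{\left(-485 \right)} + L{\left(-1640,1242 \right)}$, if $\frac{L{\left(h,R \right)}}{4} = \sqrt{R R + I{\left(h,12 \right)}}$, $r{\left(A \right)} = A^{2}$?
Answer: $235225 + 8 \sqrt{385231} \approx 2.4019 \cdot 10^{5}$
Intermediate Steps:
$L{\left(h,R \right)} = 4 \sqrt{h + R^{2}}$ ($L{\left(h,R \right)} = 4 \sqrt{R R + h} = 4 \sqrt{R^{2} + h} = 4 \sqrt{h + R^{2}}$)
$r{\left(-485 \right)} + L{\left(-1640,1242 \right)} = \left(-485\right)^{2} + 4 \sqrt{-1640 + 1242^{2}} = 235225 + 4 \sqrt{-1640 + 1542564} = 235225 + 4 \sqrt{1540924} = 235225 + 4 \cdot 2 \sqrt{385231} = 235225 + 8 \sqrt{385231}$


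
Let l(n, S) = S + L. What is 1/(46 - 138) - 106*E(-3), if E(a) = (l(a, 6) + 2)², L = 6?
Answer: -1911393/92 ≈ -20776.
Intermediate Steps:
l(n, S) = 6 + S (l(n, S) = S + 6 = 6 + S)
E(a) = 196 (E(a) = ((6 + 6) + 2)² = (12 + 2)² = 14² = 196)
1/(46 - 138) - 106*E(-3) = 1/(46 - 138) - 106*196 = 1/(-92) - 20776 = -1/92 - 20776 = -1911393/92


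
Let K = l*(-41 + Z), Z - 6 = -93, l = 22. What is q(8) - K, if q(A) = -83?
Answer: 2733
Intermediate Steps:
Z = -87 (Z = 6 - 93 = -87)
K = -2816 (K = 22*(-41 - 87) = 22*(-128) = -2816)
q(8) - K = -83 - 1*(-2816) = -83 + 2816 = 2733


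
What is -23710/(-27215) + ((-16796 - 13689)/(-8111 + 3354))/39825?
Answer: 2682167443/3078098145 ≈ 0.87137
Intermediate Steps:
-23710/(-27215) + ((-16796 - 13689)/(-8111 + 3354))/39825 = -23710*(-1/27215) - 30485/(-4757)*(1/39825) = 4742/5443 - 30485*(-1/4757)*(1/39825) = 4742/5443 + (455/71)*(1/39825) = 4742/5443 + 91/565515 = 2682167443/3078098145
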